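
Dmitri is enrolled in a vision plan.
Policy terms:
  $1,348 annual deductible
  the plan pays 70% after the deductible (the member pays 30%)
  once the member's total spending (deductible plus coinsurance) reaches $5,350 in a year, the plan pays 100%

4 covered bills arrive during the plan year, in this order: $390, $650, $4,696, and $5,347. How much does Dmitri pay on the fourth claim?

$1,604.10

Claim 1 ($390): all of it applies to the deductible. Member pays $390; OOP now $390.
Claim 2 ($650): all of it applies to the deductible. Member owes $650 (running OOP $1,040).
Claim 3 ($4,696): $308 to deductible, leaving $4,388; coinsurance $4,388 × 30% = $1,316.40. Member pays $1,624.40; OOP now $2,664.40.
Claim 4 ($5,347): deductible met; 30% of $5,347 = $1,604.10. Cost to member: $1,604.10. OOP to date $4,268.50.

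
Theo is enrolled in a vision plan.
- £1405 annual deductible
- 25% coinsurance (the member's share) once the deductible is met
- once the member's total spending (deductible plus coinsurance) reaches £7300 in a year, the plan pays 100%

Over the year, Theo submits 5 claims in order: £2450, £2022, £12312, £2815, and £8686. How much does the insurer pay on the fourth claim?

Claim 1 — £2450: £1405 to deductible, leaving £1045; member's 25% is £261.25. Cost to member: £1666.25. OOP to date £1666.25. Insurer: £2450 − £1666.25 = £783.75.
Claim 2 — £2022: deductible already satisfied, so member's share is 25% × £2022 = £505.50. Member pays £505.50; OOP now £2171.75. Plan pays £2022 − £505.50 = £1516.50.
Claim 3 — £12312: 25% coinsurance on £12312 = £3078. Member pays £3078; OOP now £5249.75. Insurer: £12312 − £3078 = £9234.
Claim 4 — £2815: 25% coinsurance on £2815 = £703.75. Member pays £703.75; OOP now £5953.50. Plan pays £2815 − £703.75 = £2111.25.

£2111.25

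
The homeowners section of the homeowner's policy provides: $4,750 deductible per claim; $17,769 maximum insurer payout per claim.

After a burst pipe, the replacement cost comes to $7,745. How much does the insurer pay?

After the deductible, $7,745 − $4,750 = $2,995 remains.
$2,995 is within the $17,769 limit, so the insurer pays $2,995.

$2,995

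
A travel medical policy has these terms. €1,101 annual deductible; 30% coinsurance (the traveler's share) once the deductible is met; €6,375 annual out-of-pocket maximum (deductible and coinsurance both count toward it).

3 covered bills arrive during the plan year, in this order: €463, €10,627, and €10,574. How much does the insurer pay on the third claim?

€8,296.70

#1 (€463): all of it applies to the deductible. Cost to traveler: €463. OOP to date €463. Insurer: €463 − €463 = €0.
#2 (€10,627): €638 to deductible, leaving €9,989; coinsurance €9,989 × 30% = €2,996.70. Cost to traveler: €3,634.70. OOP to date €4,097.70. Insurer: €10,627 − €3,634.70 = €6,992.30.
#3 (€10,574): deductible met; 30% of €10,574 = €3,172.20. Adding that to €4,097.70 gives €7,269.90, past the €6,375 cap; traveler pays only €6,375 − €4,097.70 = €2,277.30. Plan pays €10,574 − €2,277.30 = €8,296.70.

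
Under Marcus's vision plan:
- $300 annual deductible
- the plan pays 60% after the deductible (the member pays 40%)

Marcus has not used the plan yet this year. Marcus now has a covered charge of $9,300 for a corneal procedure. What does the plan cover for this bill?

$5,400

Nothing has been paid toward the $300 deductible, so the first $300 of this charge is applied there.
That leaves $9,300 − $300 = $9,000 for coinsurance.
40% of $9,000 = $3,600 falls to the member.
That puts the member's cost at $300 + $3,600 = $3,900.
The plan picks up $9,300 − $3,900 = $5,400.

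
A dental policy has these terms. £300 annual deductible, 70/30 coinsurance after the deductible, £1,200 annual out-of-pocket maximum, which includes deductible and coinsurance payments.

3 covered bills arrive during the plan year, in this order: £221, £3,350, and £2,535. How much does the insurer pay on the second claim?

Bill 1, £221: fully absorbed by the deductible. Cost to patient: £221. OOP to date £221. Insurer: £221 − £221 = £0.
Bill 2, £3,350: £79 finishes the deductible; £3,271 goes to coinsurance; 30% of £3,271 = £981.30. Deductible plus coinsurance: £79 + £981.30 = £1,060.30. OOP would hit £1,281.30 > £1,200, so the cap limits the patient to £1,200 − £221 = £979. Insurer: £3,350 − £979 = £2,371.

£2,371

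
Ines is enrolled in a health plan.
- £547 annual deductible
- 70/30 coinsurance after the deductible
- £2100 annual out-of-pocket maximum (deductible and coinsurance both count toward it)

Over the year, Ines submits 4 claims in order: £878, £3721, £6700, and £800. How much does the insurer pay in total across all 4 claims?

£9999

Claim 1 — £878: deductible takes £547, £331 remains; patient's 30% is £99.30. Patient pays £646.30; OOP now £646.30. Plan pays £878 − £646.30 = £231.70.
Claim 2 — £3721: 30% coinsurance on £3721 = £1116.30. Cost to patient: £1116.30. OOP to date £1762.60. Insurer: £3721 − £1116.30 = £2604.70.
Claim 3 — £6700: deductible already satisfied, so patient's share is 30% × £6700 = £2010. That would push OOP to £3772.60, over the £2100 cap, so patient pays £2100 − £1762.60 = £337.40. Insurer: £6700 − £337.40 = £6362.60.
Claim 4 — £800: deductible already satisfied, so patient's share is 30% × £800 = £240. OOP would hit £2340 > £2100, so the cap limits the patient to £2100 − £2100 = £0. Plan pays £800 − £0 = £800.
Insurer total = bills − patient's total = £12099 − £2100 = £9999.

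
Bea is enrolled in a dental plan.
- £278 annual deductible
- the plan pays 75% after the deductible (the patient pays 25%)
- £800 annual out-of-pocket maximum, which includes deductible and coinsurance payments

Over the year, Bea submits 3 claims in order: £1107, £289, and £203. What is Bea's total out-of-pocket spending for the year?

Claim 1 (£1107): deductible takes £278, £829 remains; 25% of £829 = £207.25. Patient pays £485.25; OOP now £485.25.
Claim 2 (£289): 25% coinsurance on £289 = £72.25. Patient pays £72.25; OOP now £557.50.
Claim 3 (£203): 25% coinsurance on £203 = £50.75. Patient pays £50.75; OOP now £608.25.
Summing the patient's payments: £485.25 + £72.25 + £50.75 = £608.25.

£608.25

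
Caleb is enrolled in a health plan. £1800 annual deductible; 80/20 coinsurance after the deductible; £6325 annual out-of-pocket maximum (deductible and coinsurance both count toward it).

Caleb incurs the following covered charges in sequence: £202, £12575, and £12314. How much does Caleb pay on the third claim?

£2329.60

Claim 1 (£202): entire amount goes to the deductible. Patient owes £202 (running OOP £202).
Claim 2 (£12575): £1598 finishes the deductible; £10977 goes to coinsurance; patient's 20% is £2195.40. Cost to patient: £3793.40. OOP to date £3995.40.
Claim 3 (£12314): deductible already satisfied, so patient's share is 20% × £12314 = £2462.80. OOP would hit £6458.20 > £6325, so the cap limits the patient to £6325 − £3995.40 = £2329.60.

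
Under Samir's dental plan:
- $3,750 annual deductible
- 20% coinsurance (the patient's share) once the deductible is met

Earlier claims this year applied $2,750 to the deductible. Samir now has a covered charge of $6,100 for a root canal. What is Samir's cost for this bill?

$2,020

Remaining deductible: $3,750 − $2,750 = $1,000.
The remaining $5,100 (= $6,100 − $1,000) moves to coinsurance.
Coinsurance: $5,100 × 20% = $1,020.
That puts the patient's cost at $1,000 + $1,020 = $2,020.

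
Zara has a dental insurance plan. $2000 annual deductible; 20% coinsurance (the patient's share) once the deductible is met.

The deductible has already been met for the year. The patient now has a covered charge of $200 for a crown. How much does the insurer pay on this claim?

$160

With the deductible met, the entire $200 is subject to coinsurance.
Coinsurance: $200 × 20% = $40.
The insurer covers the remainder: $200 − $40 = $160.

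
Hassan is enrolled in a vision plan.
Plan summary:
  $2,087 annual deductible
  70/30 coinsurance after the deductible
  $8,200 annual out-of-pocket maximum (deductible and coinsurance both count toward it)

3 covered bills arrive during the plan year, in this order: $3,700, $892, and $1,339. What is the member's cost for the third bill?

Claim 1 ($3,700): deductible takes $2,087, $1,613 remains; coinsurance $1,613 × 30% = $483.90. Cost to member: $2,570.90. OOP to date $2,570.90.
Claim 2 ($892): 30% coinsurance on $892 = $267.60. Member pays $267.60; OOP now $2,838.50.
Claim 3 ($1,339): 30% coinsurance on $1,339 = $401.70. Cost to member: $401.70. OOP to date $3,240.20.

$401.70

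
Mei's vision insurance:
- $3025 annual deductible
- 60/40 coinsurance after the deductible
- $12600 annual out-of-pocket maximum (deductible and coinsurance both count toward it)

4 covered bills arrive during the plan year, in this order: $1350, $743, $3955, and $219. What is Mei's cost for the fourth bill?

Claim 1 ($1350): entire amount goes to the deductible. Member owes $1350 (running OOP $1350).
Claim 2 ($743): entire amount goes to the deductible. Member pays $743; OOP now $2093.
Claim 3 ($3955): $932 finishes the deductible; $3023 goes to coinsurance; member's 40% is $1209.20. Member owes $2141.20 (running OOP $4234.20).
Claim 4 ($219): deductible met; 40% of $219 = $87.60. Cost to member: $87.60. OOP to date $4321.80.

$87.60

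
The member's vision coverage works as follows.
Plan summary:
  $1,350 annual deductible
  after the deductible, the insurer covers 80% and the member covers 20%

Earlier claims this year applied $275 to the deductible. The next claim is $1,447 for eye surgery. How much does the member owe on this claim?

$1,149.40

Remaining deductible: $1,350 − $275 = $1,075.
That leaves $1,447 − $1,075 = $372 for coinsurance.
Member's 20% share of $372 is $74.40.
So the member owes $1,075 + $74.40 = $1,149.40.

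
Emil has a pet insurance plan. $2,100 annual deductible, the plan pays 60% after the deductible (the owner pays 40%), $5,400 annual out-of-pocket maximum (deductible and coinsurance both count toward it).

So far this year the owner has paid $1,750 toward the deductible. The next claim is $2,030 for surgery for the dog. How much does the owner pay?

$1,022

$1,750 of the $2,100 deductible is already met, leaving $350.
After the $350 deductible portion, $2,030 − $350 = $1,680 is subject to coinsurance.
40% of $1,680 = $672 falls to the owner.
Owner responsibility before any cap: $350 + $672 = $1,022.
Year-to-date out-of-pocket becomes $1,750 + $1,022 = $2,772, still under the $5,400 maximum, so no cap applies.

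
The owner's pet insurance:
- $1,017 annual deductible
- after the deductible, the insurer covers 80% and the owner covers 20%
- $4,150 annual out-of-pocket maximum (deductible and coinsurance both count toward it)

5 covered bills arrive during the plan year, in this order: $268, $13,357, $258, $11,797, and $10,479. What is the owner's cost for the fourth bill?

Claim 1 — $268: fully absorbed by the deductible. Owner owes $268 (running OOP $268).
Claim 2 — $13,357: deductible takes $749, $12,608 remains; coinsurance $12,608 × 20% = $2,521.60. Owner pays $3,270.60; OOP now $3,538.60.
Claim 3 — $258: deductible already satisfied, so owner's share is 20% × $258 = $51.60. Owner owes $51.60 (running OOP $3,590.20).
Claim 4 — $11,797: deductible already satisfied, so owner's share is 20% × $11,797 = $2,359.40. That would push OOP to $5,949.60, over the $4,150 cap, so owner pays $4,150 − $3,590.20 = $559.80.

$559.80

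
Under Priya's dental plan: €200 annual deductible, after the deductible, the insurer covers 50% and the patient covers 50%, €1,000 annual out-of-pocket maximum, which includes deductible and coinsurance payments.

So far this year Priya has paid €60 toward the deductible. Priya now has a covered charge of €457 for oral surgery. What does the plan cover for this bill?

€158.50

€60 of the €200 deductible is already met, leaving €140.
After the €140 deductible portion, €457 − €140 = €317 is subject to coinsurance.
Coinsurance: €317 × 50% = €158.50.
That puts the patient's cost at €140 + €158.50 = €298.50 before any cap.
Year-to-date out-of-pocket becomes €60 + €298.50 = €358.50, still under the €1,000 maximum, so no cap applies.
Insurer pays the balance: €457 − €298.50 = €158.50.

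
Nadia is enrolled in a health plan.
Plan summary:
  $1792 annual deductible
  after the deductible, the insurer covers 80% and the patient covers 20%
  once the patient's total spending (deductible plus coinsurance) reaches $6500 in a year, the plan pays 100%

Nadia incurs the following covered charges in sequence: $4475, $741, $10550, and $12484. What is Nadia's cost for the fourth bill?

$1913.20

#1 ($4475): $1792 finishes the deductible; $2683 goes to coinsurance; 20% of $2683 = $536.60. Patient owes $2328.60 (running OOP $2328.60).
#2 ($741): deductible already satisfied, so patient's share is 20% × $741 = $148.20. Patient owes $148.20 (running OOP $2476.80).
#3 ($10550): deductible met; 20% of $10550 = $2110. Patient owes $2110 (running OOP $4586.80).
#4 ($12484): deductible met; 20% of $12484 = $2496.80. OOP would hit $7083.60 > $6500, so the cap limits the patient to $6500 − $4586.80 = $1913.20.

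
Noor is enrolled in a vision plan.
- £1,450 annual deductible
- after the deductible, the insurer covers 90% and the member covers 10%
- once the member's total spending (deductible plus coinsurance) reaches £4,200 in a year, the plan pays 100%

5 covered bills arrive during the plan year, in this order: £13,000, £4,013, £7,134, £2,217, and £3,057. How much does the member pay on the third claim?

£713.40

Claim 1 — £13,000: deductible takes £1,450, £11,550 remains; 10% of £11,550 = £1,155. Member pays £2,605; OOP now £2,605.
Claim 2 — £4,013: 10% coinsurance on £4,013 = £401.30. Cost to member: £401.30. OOP to date £3,006.30.
Claim 3 — £7,134: deductible met; 10% of £7,134 = £713.40. Cost to member: £713.40. OOP to date £3,719.70.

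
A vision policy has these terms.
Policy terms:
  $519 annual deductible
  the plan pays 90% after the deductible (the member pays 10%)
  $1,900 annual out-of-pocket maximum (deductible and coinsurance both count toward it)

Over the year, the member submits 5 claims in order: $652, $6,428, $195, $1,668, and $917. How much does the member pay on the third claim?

$19.50

#1 ($652): deductible takes $519, $133 remains; member's 10% is $13.30. Cost to member: $532.30. OOP to date $532.30.
#2 ($6,428): deductible met; 10% of $6,428 = $642.80. Cost to member: $642.80. OOP to date $1,175.10.
#3 ($195): deductible already satisfied, so member's share is 10% × $195 = $19.50. Member owes $19.50 (running OOP $1,194.60).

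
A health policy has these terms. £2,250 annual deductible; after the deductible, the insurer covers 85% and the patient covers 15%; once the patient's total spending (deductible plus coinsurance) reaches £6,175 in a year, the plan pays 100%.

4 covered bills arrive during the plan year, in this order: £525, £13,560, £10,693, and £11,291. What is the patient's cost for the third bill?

Claim 1 — £525: all of it applies to the deductible. Patient pays £525; OOP now £525.
Claim 2 — £13,560: deductible takes £1,725, £11,835 remains; coinsurance £11,835 × 15% = £1,775.25. Patient pays £3,500.25; OOP now £4,025.25.
Claim 3 — £10,693: 15% coinsurance on £10,693 = £1,603.95. Cost to patient: £1,603.95. OOP to date £5,629.20.

£1,603.95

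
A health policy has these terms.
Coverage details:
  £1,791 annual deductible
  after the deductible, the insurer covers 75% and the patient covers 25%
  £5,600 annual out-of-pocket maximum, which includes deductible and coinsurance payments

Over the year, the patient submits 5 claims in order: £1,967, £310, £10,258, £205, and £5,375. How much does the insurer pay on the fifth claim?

£4,303.25

Claim 1 — £1,967: deductible takes £1,791, £176 remains; 25% of £176 = £44. Patient pays £1,835; OOP now £1,835. Plan pays £1,967 − £1,835 = £132.
Claim 2 — £310: 25% coinsurance on £310 = £77.50. Cost to patient: £77.50. OOP to date £1,912.50. Plan pays £310 − £77.50 = £232.50.
Claim 3 — £10,258: deductible already satisfied, so patient's share is 25% × £10,258 = £2,564.50. Patient owes £2,564.50 (running OOP £4,477). Plan pays £10,258 − £2,564.50 = £7,693.50.
Claim 4 — £205: 25% coinsurance on £205 = £51.25. Patient owes £51.25 (running OOP £4,528.25). Insurer: £205 − £51.25 = £153.75.
Claim 5 — £5,375: deductible met; 25% of £5,375 = £1,343.75. OOP would hit £5,872 > £5,600, so the cap limits the patient to £5,600 − £4,528.25 = £1,071.75. Insurer: £5,375 − £1,071.75 = £4,303.25.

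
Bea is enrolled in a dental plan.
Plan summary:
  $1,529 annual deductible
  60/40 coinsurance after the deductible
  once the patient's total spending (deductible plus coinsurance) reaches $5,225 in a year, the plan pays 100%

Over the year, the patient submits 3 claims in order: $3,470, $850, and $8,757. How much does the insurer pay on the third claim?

Claim 1 — $3,470: $1,529 finishes the deductible; $1,941 goes to coinsurance; 40% of $1,941 = $776.40. Patient pays $2,305.40; OOP now $2,305.40. Plan pays $3,470 − $2,305.40 = $1,164.60.
Claim 2 — $850: deductible met; 40% of $850 = $340. Patient owes $340 (running OOP $2,645.40). Plan pays $850 − $340 = $510.
Claim 3 — $8,757: 40% coinsurance on $8,757 = $3,502.80. That would push OOP to $6,148.20, over the $5,225 cap, so patient pays $5,225 − $2,645.40 = $2,579.60. Insurer: $8,757 − $2,579.60 = $6,177.40.

$6,177.40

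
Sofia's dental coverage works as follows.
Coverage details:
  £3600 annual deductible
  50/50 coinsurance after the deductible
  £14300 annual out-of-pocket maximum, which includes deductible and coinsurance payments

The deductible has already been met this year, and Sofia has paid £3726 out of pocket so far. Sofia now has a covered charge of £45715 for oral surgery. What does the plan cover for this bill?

£35141

With the deductible met, the entire £45715 is subject to coinsurance.
Patient's 50% share of £45715 is £22857.50.
Adding £22857.50 to the £3726 already spent would give £26583.50, which exceeds the £14300 cap; the patient pays just £14300 − £3726 = £10574.
The insurer covers the remainder: £45715 − £10574 = £35141.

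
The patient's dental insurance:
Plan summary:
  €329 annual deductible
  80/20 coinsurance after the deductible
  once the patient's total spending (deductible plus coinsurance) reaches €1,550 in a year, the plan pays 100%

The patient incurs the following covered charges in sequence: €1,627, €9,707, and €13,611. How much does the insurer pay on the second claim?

€8,745.60

#1 (€1,627): deductible takes €329, €1,298 remains; coinsurance €1,298 × 20% = €259.60. Cost to patient: €588.60. OOP to date €588.60. Plan pays €1,627 − €588.60 = €1,038.40.
#2 (€9,707): deductible already satisfied, so patient's share is 20% × €9,707 = €1,941.40. Adding that to €588.60 gives €2,530, past the €1,550 cap; patient pays only €1,550 − €588.60 = €961.40. Insurer: €9,707 − €961.40 = €8,745.60.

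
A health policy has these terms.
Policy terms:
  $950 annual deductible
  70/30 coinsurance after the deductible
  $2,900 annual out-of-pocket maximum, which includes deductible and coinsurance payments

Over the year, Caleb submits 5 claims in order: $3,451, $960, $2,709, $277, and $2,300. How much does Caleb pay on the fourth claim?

#1 ($3,451): $950 to deductible, leaving $2,501; 30% of $2,501 = $750.30. Cost to patient: $1,700.30. OOP to date $1,700.30.
#2 ($960): deductible already satisfied, so patient's share is 30% × $960 = $288. Patient owes $288 (running OOP $1,988.30).
#3 ($2,709): deductible met; 30% of $2,709 = $812.70. Cost to patient: $812.70. OOP to date $2,801.
#4 ($277): 30% coinsurance on $277 = $83.10. Cost to patient: $83.10. OOP to date $2,884.10.

$83.10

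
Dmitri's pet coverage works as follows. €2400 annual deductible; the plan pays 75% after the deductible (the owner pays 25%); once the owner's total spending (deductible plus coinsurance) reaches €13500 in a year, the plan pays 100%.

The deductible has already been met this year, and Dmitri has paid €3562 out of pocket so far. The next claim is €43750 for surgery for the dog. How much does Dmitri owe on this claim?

€9938

The deductible is already satisfied, so the full bill goes to coinsurance.
25% of €43750 = €10937.50 falls to the owner.
Year-to-date out-of-pocket would reach €3562 + €10937.50 = €14499.50, above the €13500 maximum, so the owner pays only €13500 − €3562 = €9938.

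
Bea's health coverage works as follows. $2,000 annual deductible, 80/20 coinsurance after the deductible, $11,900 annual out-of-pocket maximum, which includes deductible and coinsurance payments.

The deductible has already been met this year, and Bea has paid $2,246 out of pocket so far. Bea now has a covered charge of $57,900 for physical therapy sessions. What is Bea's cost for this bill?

$9,654

The deductible is already satisfied, so the full bill goes to coinsurance.
Coinsurance: $57,900 × 20% = $11,580.
Year-to-date out-of-pocket would reach $2,246 + $11,580 = $13,826, above the $11,900 maximum, so the patient pays only $11,900 − $2,246 = $9,654.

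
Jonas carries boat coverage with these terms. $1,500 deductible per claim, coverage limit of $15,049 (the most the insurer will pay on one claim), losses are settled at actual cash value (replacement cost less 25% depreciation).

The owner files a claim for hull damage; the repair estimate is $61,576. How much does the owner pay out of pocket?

Actual cash value after 25% depreciation: $61,576 × 75% = $46,182.
After the deductible, $46,182 − $1,500 = $44,682 remains.
Since $44,682 > $15,049, the payout is capped at $15,049.
The owner bears the rest of the original loss: $61,576 − $15,049 = $46,527.

$46,527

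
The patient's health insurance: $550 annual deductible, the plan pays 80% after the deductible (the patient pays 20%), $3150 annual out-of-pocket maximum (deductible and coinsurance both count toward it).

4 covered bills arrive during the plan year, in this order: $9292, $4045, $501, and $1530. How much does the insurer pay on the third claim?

Claim 1 ($9292): $550 finishes the deductible; $8742 goes to coinsurance; patient's 20% is $1748.40. Patient pays $2298.40; OOP now $2298.40. Insurer: $9292 − $2298.40 = $6993.60.
Claim 2 ($4045): deductible met; 20% of $4045 = $809. Cost to patient: $809. OOP to date $3107.40. Plan pays $4045 − $809 = $3236.
Claim 3 ($501): deductible already satisfied, so patient's share is 20% × $501 = $100.20. OOP would hit $3207.60 > $3150, so the cap limits the patient to $3150 − $3107.40 = $42.60. Plan pays $501 − $42.60 = $458.40.

$458.40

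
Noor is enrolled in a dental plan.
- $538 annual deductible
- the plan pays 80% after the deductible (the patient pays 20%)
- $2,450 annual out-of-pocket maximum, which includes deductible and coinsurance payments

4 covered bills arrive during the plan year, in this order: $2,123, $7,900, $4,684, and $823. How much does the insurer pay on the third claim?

Bill 1, $2,123: $538 to deductible, leaving $1,585; coinsurance $1,585 × 20% = $317. Patient owes $855 (running OOP $855). Plan pays $2,123 − $855 = $1,268.
Bill 2, $7,900: deductible already satisfied, so patient's share is 20% × $7,900 = $1,580. Cost to patient: $1,580. OOP to date $2,435. Plan pays $7,900 − $1,580 = $6,320.
Bill 3, $4,684: deductible already satisfied, so patient's share is 20% × $4,684 = $936.80. OOP would hit $3,371.80 > $2,450, so the cap limits the patient to $2,450 − $2,435 = $15. Plan pays $4,684 − $15 = $4,669.

$4,669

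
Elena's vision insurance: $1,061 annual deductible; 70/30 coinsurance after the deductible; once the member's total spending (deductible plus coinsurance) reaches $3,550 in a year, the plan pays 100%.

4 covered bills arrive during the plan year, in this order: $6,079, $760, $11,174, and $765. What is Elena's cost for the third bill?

Claim 1 ($6,079): $1,061 to deductible, leaving $5,018; coinsurance $5,018 × 30% = $1,505.40. Member pays $2,566.40; OOP now $2,566.40.
Claim 2 ($760): 30% coinsurance on $760 = $228. Member owes $228 (running OOP $2,794.40).
Claim 3 ($11,174): deductible already satisfied, so member's share is 30% × $11,174 = $3,352.20. Adding that to $2,794.40 gives $6,146.60, past the $3,550 cap; member pays only $3,550 − $2,794.40 = $755.60.

$755.60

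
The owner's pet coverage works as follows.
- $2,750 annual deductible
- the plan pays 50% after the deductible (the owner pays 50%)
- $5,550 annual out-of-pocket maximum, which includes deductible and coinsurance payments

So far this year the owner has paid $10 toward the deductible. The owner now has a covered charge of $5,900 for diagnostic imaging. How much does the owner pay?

$4,320

Deductible still to meet: $2,750 − $10 = $2,740.
After the $2,740 deductible portion, $5,900 − $2,740 = $3,160 is subject to coinsurance.
Coinsurance: $3,160 × 50% = $1,580.
Owner responsibility before any cap: $2,740 + $1,580 = $4,320.
Year-to-date out-of-pocket becomes $10 + $4,320 = $4,330, still under the $5,550 maximum, so no cap applies.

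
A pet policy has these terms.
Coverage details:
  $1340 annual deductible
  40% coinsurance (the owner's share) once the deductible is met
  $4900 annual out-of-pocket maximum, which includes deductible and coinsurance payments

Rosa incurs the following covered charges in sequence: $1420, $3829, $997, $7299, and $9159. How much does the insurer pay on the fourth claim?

$5701.40

Bill 1, $1420: $1340 finishes the deductible; $80 goes to coinsurance; coinsurance $80 × 40% = $32. Cost to owner: $1372. OOP to date $1372. Plan pays $1420 − $1372 = $48.
Bill 2, $3829: deductible met; 40% of $3829 = $1531.60. Cost to owner: $1531.60. OOP to date $2903.60. Plan pays $3829 − $1531.60 = $2297.40.
Bill 3, $997: 40% coinsurance on $997 = $398.80. Cost to owner: $398.80. OOP to date $3302.40. Plan pays $997 − $398.80 = $598.20.
Bill 4, $7299: 40% coinsurance on $7299 = $2919.60. OOP would hit $6222 > $4900, so the cap limits the owner to $4900 − $3302.40 = $1597.60. Plan pays $7299 − $1597.60 = $5701.40.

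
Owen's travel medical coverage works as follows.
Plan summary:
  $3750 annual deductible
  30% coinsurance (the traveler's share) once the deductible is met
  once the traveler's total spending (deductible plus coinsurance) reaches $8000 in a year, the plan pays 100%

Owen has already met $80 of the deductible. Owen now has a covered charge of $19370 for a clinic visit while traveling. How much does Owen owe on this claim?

Remaining deductible: $3750 − $80 = $3670.
The remaining $15700 (= $19370 − $3670) moves to coinsurance.
Traveler's 30% share of $15700 is $4710.
Traveler responsibility before any cap: $3670 + $4710 = $8380.
Year-to-date out-of-pocket would reach $80 + $8380 = $8460, above the $8000 maximum, so the traveler pays only $8000 − $80 = $7920.

$7920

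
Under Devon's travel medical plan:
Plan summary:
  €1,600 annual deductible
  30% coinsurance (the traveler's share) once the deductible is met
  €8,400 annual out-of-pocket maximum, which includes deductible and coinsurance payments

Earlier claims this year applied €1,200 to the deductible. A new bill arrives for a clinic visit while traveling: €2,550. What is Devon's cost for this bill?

€1,045

Remaining deductible: €1,600 − €1,200 = €400.
That leaves €2,550 − €400 = €2,150 for coinsurance.
Coinsurance: €2,150 × 30% = €645.
That puts the traveler's cost at €400 + €645 = €1,045 before any cap.
Total out-of-pocket so far would be €1,200 + €1,045 = €2,245, below the €8,400 cap — no reduction.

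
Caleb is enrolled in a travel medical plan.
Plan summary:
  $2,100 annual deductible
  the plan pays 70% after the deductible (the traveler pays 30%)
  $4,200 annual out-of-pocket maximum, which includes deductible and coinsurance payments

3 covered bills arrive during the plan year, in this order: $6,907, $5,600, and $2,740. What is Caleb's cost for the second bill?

Claim 1 ($6,907): $2,100 to deductible, leaving $4,807; traveler's 30% is $1,442.10. Traveler pays $3,542.10; OOP now $3,542.10.
Claim 2 ($5,600): 30% coinsurance on $5,600 = $1,680. That would push OOP to $5,222.10, over the $4,200 cap, so traveler pays $4,200 − $3,542.10 = $657.90.

$657.90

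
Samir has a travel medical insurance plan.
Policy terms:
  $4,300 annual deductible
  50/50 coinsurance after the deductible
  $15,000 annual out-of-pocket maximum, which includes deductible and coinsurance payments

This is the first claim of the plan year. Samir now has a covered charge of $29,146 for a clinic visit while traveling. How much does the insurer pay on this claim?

$14,146

The full $4,300 deductible is still open; $4,300 of this bill applies to it.
The remaining $24,846 (= $29,146 − $4,300) moves to coinsurance.
50% of $24,846 = $12,423 falls to the traveler.
That puts the traveler's cost at $4,300 + $12,423 = $16,723 before any cap.
Year-to-date out-of-pocket would reach $0 + $16,723 = $16,723, above the $15,000 maximum, so the traveler pays only $15,000 − $0 = $15,000.
Insurer pays the balance: $29,146 − $15,000 = $14,146.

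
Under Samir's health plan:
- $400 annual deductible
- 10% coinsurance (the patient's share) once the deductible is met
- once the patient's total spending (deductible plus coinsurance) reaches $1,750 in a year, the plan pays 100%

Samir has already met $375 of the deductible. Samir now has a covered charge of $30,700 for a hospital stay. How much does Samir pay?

Remaining deductible: $400 − $375 = $25.
After the $25 deductible portion, $30,700 − $25 = $30,675 is subject to coinsurance.
Coinsurance: $30,675 × 10% = $3,067.50.
That puts the patient's cost at $25 + $3,067.50 = $3,092.50 before any cap.
Adding $3,092.50 to the $375 already spent would give $3,467.50, which exceeds the $1,750 cap; the patient pays just $1,750 − $375 = $1,375.

$1,375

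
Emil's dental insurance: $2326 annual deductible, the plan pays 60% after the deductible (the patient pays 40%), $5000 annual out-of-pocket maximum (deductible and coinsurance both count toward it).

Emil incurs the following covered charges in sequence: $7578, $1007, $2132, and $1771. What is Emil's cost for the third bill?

Bill 1, $7578: $2326 finishes the deductible; $5252 goes to coinsurance; 40% of $5252 = $2100.80. Patient pays $4426.80; OOP now $4426.80.
Bill 2, $1007: deductible already satisfied, so patient's share is 40% × $1007 = $402.80. Patient owes $402.80 (running OOP $4829.60).
Bill 3, $2132: deductible already satisfied, so patient's share is 40% × $2132 = $852.80. Adding that to $4829.60 gives $5682.40, past the $5000 cap; patient pays only $5000 − $4829.60 = $170.40.

$170.40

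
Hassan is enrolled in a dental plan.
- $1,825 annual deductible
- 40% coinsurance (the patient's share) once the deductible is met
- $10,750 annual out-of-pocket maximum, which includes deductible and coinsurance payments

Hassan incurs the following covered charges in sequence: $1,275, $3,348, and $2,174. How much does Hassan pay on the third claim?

$869.60

Bill 1, $1,275: all of it applies to the deductible. Cost to patient: $1,275. OOP to date $1,275.
Bill 2, $3,348: $550 to deductible, leaving $2,798; coinsurance $2,798 × 40% = $1,119.20. Cost to patient: $1,669.20. OOP to date $2,944.20.
Bill 3, $2,174: deductible already satisfied, so patient's share is 40% × $2,174 = $869.60. Patient pays $869.60; OOP now $3,813.80.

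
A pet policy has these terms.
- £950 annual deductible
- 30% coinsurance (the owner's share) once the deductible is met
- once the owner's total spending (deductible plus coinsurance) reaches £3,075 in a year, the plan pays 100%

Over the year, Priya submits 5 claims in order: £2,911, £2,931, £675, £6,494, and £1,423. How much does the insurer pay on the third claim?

£472.50

Claim 1 (£2,911): £950 to deductible, leaving £1,961; 30% of £1,961 = £588.30. Owner owes £1,538.30 (running OOP £1,538.30). Insurer: £2,911 − £1,538.30 = £1,372.70.
Claim 2 (£2,931): 30% coinsurance on £2,931 = £879.30. Cost to owner: £879.30. OOP to date £2,417.60. Insurer: £2,931 − £879.30 = £2,051.70.
Claim 3 (£675): deductible met; 30% of £675 = £202.50. Cost to owner: £202.50. OOP to date £2,620.10. Insurer: £675 − £202.50 = £472.50.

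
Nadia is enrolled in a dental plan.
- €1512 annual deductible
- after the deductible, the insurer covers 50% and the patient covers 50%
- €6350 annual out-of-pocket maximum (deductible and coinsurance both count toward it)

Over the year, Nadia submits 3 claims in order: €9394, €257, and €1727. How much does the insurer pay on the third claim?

Claim 1 (€9394): €1512 to deductible, leaving €7882; coinsurance €7882 × 50% = €3941. Cost to patient: €5453. OOP to date €5453. Plan pays €9394 − €5453 = €3941.
Claim 2 (€257): deductible met; 50% of €257 = €128.50. Cost to patient: €128.50. OOP to date €5581.50. Plan pays €257 − €128.50 = €128.50.
Claim 3 (€1727): deductible already satisfied, so patient's share is 50% × €1727 = €863.50. OOP would hit €6445 > €6350, so the cap limits the patient to €6350 − €5581.50 = €768.50. Insurer: €1727 − €768.50 = €958.50.

€958.50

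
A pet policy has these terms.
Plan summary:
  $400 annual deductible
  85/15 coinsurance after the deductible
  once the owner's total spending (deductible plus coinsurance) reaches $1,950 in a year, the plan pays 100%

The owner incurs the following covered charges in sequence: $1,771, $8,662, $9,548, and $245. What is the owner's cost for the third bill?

$45.05

#1 ($1,771): $400 to deductible, leaving $1,371; 15% of $1,371 = $205.65. Owner pays $605.65; OOP now $605.65.
#2 ($8,662): deductible already satisfied, so owner's share is 15% × $8,662 = $1,299.30. Cost to owner: $1,299.30. OOP to date $1,904.95.
#3 ($9,548): 15% coinsurance on $9,548 = $1,432.20. That would push OOP to $3,337.15, over the $1,950 cap, so owner pays $1,950 − $1,904.95 = $45.05.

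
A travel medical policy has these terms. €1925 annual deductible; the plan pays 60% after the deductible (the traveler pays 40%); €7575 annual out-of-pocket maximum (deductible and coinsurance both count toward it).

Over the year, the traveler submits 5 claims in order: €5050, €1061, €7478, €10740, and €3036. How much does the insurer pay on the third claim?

€4486.80

Claim 1 (€5050): €1925 finishes the deductible; €3125 goes to coinsurance; coinsurance €3125 × 40% = €1250. Cost to traveler: €3175. OOP to date €3175. Plan pays €5050 − €3175 = €1875.
Claim 2 (€1061): 40% coinsurance on €1061 = €424.40. Cost to traveler: €424.40. OOP to date €3599.40. Plan pays €1061 − €424.40 = €636.60.
Claim 3 (€7478): 40% coinsurance on €7478 = €2991.20. Traveler owes €2991.20 (running OOP €6590.60). Insurer: €7478 − €2991.20 = €4486.80.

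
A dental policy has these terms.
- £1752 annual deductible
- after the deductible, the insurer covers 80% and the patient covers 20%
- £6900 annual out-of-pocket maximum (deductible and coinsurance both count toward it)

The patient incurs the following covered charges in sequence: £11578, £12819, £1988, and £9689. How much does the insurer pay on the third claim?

Claim 1 — £11578: £1752 finishes the deductible; £9826 goes to coinsurance; patient's 20% is £1965.20. Patient pays £3717.20; OOP now £3717.20. Insurer: £11578 − £3717.20 = £7860.80.
Claim 2 — £12819: deductible already satisfied, so patient's share is 20% × £12819 = £2563.80. Patient pays £2563.80; OOP now £6281. Plan pays £12819 − £2563.80 = £10255.20.
Claim 3 — £1988: deductible already satisfied, so patient's share is 20% × £1988 = £397.60. Patient owes £397.60 (running OOP £6678.60). Plan pays £1988 − £397.60 = £1590.40.

£1590.40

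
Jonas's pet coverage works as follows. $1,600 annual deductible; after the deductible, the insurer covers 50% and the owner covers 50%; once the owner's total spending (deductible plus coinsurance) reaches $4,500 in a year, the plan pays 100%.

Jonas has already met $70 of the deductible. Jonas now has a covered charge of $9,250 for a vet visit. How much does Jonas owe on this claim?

Remaining deductible: $1,600 − $70 = $1,530.
That leaves $9,250 − $1,530 = $7,720 for coinsurance.
50% of $7,720 = $3,860 falls to the owner.
Owner responsibility before any cap: $1,530 + $3,860 = $5,390.
That would bring total out-of-pocket to $5,460, past the $4,500 cap. The owner is capped at $4,500 − $70 = $4,430 on this claim.

$4,430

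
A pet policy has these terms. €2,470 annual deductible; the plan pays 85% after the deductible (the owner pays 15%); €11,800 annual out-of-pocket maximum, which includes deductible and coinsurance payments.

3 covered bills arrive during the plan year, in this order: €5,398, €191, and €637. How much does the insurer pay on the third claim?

€541.45

Bill 1, €5,398: €2,470 finishes the deductible; €2,928 goes to coinsurance; owner's 15% is €439.20. Owner owes €2,909.20 (running OOP €2,909.20). Insurer: €5,398 − €2,909.20 = €2,488.80.
Bill 2, €191: deductible met; 15% of €191 = €28.65. Cost to owner: €28.65. OOP to date €2,937.85. Plan pays €191 − €28.65 = €162.35.
Bill 3, €637: deductible met; 15% of €637 = €95.55. Owner owes €95.55 (running OOP €3,033.40). Plan pays €637 − €95.55 = €541.45.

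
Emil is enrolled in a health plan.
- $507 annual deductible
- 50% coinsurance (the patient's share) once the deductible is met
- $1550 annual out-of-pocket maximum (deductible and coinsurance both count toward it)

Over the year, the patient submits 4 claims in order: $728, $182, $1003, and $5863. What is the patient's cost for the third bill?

Bill 1, $728: deductible takes $507, $221 remains; coinsurance $221 × 50% = $110.50. Patient pays $617.50; OOP now $617.50.
Bill 2, $182: 50% coinsurance on $182 = $91. Cost to patient: $91. OOP to date $708.50.
Bill 3, $1003: deductible already satisfied, so patient's share is 50% × $1003 = $501.50. Patient pays $501.50; OOP now $1210.

$501.50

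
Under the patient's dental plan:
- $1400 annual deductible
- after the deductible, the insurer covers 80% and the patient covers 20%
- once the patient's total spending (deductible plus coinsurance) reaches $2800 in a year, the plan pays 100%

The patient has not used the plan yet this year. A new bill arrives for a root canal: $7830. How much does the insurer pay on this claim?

$5144

Deductible not yet touched, so the first $1400 of the bill goes to the deductible.
The remaining $6430 (= $7830 − $1400) moves to coinsurance.
Patient's 20% share of $6430 is $1286.
That puts the patient's cost at $1400 + $1286 = $2686 before any cap.
Cumulative spending $0 + $2686 = $2686 stays under the $2800 maximum.
The insurer covers the remainder: $7830 − $2686 = $5144.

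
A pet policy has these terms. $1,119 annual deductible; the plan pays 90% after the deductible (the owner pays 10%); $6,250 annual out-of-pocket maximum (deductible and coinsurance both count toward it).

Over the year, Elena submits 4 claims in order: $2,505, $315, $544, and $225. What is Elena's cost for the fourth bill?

Claim 1 ($2,505): $1,119 finishes the deductible; $1,386 goes to coinsurance; 10% of $1,386 = $138.60. Owner pays $1,257.60; OOP now $1,257.60.
Claim 2 ($315): 10% coinsurance on $315 = $31.50. Owner owes $31.50 (running OOP $1,289.10).
Claim 3 ($544): 10% coinsurance on $544 = $54.40. Cost to owner: $54.40. OOP to date $1,343.50.
Claim 4 ($225): deductible already satisfied, so owner's share is 10% × $225 = $22.50. Cost to owner: $22.50. OOP to date $1,366.

$22.50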